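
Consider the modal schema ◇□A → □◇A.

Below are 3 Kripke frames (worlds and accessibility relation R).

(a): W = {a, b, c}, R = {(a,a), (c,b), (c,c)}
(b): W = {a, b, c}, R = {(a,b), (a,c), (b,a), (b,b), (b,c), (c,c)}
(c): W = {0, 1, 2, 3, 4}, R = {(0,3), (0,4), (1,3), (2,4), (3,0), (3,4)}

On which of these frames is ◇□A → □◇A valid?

(b)

The schema corresponds to convergence: ∀x ∀y ∀z (Rxy ∧ Rxz → ∃w (Ryw ∧ Rzw)).
(a): fails — Rcc and Rcb but c and b have no common successor.
(b): satisfies the condition.
(c): fails — R04 and R04 but 4 and 4 have no common successor.
Valid on: (b).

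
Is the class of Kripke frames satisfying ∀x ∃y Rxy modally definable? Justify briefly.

Yes, by □p → ◇p

This is a Sahlqvist condition; the D axiom □p → ◇p defines it.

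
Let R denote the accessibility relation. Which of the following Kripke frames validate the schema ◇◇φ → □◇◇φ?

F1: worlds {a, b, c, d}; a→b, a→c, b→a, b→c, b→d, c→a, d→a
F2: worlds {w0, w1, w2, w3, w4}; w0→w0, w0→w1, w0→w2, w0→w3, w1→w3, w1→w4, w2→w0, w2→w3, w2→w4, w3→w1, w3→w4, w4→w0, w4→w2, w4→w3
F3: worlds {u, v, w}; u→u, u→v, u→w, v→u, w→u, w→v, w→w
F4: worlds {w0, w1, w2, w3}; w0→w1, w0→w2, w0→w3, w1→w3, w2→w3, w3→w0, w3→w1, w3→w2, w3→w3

F3, F4

This is the axiom for a generalized confluence (Geach) condition; its first-order frame correspondent is ∀x ∀y ∀z ((xR²y ∧ xRz) → ∃w (y = w ∧ zR²w)).
F1: fails — aR²a, aRc but no w with a=w and cR²w.
F2: fails — w0R²w1, w0Rw3 but no w with w1=w and w3R²w.
F3: condition met.
F4: condition met.
Valid on: F3, F4.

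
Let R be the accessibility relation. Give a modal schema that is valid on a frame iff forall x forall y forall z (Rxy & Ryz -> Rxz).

□s → □□s

The condition is transitivity. The 4 schema □s → □□s defines it.
Suppose □s→□□s is valid. Take Rxy, Ryz and set V(s)={w : Rxw}. Then □s at x, so □□s at x, so □s at y, so s at z, i.e. Rxz.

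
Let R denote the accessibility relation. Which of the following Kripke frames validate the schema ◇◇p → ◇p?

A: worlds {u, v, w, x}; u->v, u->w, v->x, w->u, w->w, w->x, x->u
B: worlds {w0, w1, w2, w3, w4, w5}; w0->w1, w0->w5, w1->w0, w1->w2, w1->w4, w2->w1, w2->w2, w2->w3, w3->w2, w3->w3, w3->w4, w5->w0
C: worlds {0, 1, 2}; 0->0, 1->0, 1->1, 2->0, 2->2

C

Frame correspondent (Sahlqvist): ∀x ∀y ∀z (Rxy ∧ Ryz → Rxz) — i.e. transitivity.
A: fails — Ruv and Rvx but not Rux.
B: fails — Rw1w2 and Rw2w1 but not Rw1w1.
C: ✓.
Valid on: C.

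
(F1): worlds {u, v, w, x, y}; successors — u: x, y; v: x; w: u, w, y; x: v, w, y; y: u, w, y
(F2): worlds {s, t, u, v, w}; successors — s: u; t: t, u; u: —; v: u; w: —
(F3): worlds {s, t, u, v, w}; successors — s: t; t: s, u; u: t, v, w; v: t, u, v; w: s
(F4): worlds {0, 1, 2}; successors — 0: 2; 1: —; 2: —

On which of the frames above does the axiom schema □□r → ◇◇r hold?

The schema corresponds to a generalized confluence (Geach) condition: ∀x ∃w (xR²w ∧ xR²w).
(F1): ✓.
(F2): fails — at s but no w* with sR²w* and sR²w*.
(F3): ✓.
(F4): fails — at 0 but no w with 0R²w and 0R²w.
Valid on: (F1), (F3).

(F1), (F3)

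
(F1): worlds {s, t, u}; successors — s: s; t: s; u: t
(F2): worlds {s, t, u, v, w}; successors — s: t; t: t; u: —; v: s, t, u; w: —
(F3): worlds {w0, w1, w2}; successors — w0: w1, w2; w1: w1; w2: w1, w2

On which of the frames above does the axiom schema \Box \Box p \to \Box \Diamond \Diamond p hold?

The schema corresponds to a generalized confluence (Geach) condition: \forall x \forall z (xRz \to \exists w (x R^2 w \wedge z R^2 w)).
(F1): holds.
(F2): fails — vRu but no w* with vR²w* and uR²w*.
(F3): holds.
Valid on: (F1), (F3).

(F1), (F3)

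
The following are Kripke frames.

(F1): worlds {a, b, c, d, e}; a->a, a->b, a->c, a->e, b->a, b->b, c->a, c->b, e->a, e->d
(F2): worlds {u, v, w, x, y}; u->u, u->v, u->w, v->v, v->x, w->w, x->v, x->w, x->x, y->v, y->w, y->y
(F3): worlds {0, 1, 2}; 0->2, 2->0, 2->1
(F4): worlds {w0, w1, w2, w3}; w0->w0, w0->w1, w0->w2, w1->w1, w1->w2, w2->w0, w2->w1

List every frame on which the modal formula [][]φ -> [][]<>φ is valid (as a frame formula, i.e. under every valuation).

This is the axiom for a generalized confluence (Geach) condition; its first-order frame correspondent is forall x forall z (x R^2 z -> exists w (x R^2 w & zRw)).
(F1): fails — aR²d but no w with aR²w and dRw.
(F2): holds.
(F3): fails — 0R²0 but no w with 0R²w and 0Rw.
(F4): holds.
Valid on: (F2), (F4).

(F2), (F4)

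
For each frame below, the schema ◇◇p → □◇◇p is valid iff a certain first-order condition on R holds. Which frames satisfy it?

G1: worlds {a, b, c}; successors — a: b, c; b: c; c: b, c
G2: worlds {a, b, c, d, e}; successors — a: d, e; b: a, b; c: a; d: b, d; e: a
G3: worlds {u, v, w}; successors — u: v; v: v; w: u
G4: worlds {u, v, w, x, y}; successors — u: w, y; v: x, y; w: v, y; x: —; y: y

The schema corresponds to a generalized confluence (Geach) condition: ∀x ∀y ∀z ((xR²y ∧ xRz) → ∃w (y = w ∧ zR²w)).
G1: ✓.
G2: fails — aR²a, aRe but no w with a=w and eR²w.
G3: ✓.
G4: fails — uR²v, uRw but no t with v=t and wR²t.

G1, G3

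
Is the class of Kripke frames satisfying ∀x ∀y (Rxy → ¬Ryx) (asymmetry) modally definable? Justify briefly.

Any modally definable frame class is closed under surjective bounded morphisms.
The 4-cycle (worlds w0,w1,w2,w3 with w0→w1→w2→w3→w0) is asymmetric. Mapping every world to a single reflexive point • is a surjective bounded morphism, and the reflexive point is not asymmetric (R•• but asymmetry requires ¬R••).
Hence asymmetry is not modally definable.

No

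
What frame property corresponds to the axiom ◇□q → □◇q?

Convergence

This schema is the .2 axiom.
Its frame correspondent is convergence — ∀x ∀y ∀z (Rxy ∧ Rxz → ∃w (Ryw ∧ Rzw)).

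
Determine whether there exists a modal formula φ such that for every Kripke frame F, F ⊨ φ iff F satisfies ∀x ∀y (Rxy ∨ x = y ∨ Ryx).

No — not modally definable

If a class were modally definable it would be closed under disjoint unions (Goldblatt–Thomason).
Take 4 disjoint single-world reflexive frames: each is trivially connected, but their disjoint union has 4 worlds with no edge between distinct components, so it is not connected.
Hence connectedness of R is not modally definable.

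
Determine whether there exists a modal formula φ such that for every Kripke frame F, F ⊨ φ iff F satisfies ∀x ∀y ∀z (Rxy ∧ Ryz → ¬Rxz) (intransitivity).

Not modally definable

Any modally definable frame class is closed under surjective bounded morphisms.
The 3-cycle (worlds w0,w1,w2 with w0→w1→w2→w0) is intransitive. Mapping every world to a single reflexive point • is a surjective bounded morphism; the reflexive point is not intransitive (R••∧R•• but R••).
So no modal formula (or set of formulas) defines exactly the intransitive frames.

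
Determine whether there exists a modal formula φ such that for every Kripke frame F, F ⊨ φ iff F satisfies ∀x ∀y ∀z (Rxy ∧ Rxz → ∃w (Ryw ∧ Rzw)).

This is a Sahlqvist condition; the .2 axiom ◇□p → □◇p defines it.
Suppose ◇□p→□◇p is valid. Take Rxy, Rxz and set V(p)={w : Ryw}. Then □p at y so ◇□p at x, so □◇p at x, so ◇p at z, giving w with Rzw and Ryw.

Yes — defined by ◇□p → □◇p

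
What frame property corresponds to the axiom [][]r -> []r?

Suppose □□r→□r is valid. Take Rxy and set V(r)={w : xR²w}. Then □□r at x, so □r at x, so r at y, i.e. ∃z(Rxz∧Rzy).

density: forall x forall y (Rxy -> exists z (Rxz & Rzy))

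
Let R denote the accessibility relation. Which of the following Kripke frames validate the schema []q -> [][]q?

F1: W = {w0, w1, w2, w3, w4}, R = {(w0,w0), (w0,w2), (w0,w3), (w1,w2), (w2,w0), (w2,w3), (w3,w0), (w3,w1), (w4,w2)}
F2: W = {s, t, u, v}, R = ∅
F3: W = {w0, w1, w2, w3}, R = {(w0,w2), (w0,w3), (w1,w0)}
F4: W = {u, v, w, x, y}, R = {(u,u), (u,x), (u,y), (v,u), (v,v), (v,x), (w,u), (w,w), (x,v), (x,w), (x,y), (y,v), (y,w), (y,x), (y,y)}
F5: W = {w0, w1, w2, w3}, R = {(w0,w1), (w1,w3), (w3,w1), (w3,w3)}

This is the axiom for transitivity; its first-order frame correspondent is forall x forall y forall z (Rxy & Ryz -> Rxz).
F1: fails — Rw1w2 and Rw2w0 but not Rw1w0.
F2: holds.
F3: fails — Rw1w0 and Rw0w2 but not Rw1w2.
F4: fails — Rxw and Rwu but not Rxu.
F5: fails — Rw0w1 and Rw1w3 but not Rw0w3.

F2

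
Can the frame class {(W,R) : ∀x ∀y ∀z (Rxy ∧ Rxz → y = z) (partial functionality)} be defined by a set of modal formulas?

Yes: it is partial functionality, defined by the CD schema ◇r → □r.
Suppose ◇r→□r is valid. Take Rxy, Rxz and set V(r)={y}. Then ◇r at x, so □r at x, so r at z, i.e. z=y.

Yes, by ◇r → □r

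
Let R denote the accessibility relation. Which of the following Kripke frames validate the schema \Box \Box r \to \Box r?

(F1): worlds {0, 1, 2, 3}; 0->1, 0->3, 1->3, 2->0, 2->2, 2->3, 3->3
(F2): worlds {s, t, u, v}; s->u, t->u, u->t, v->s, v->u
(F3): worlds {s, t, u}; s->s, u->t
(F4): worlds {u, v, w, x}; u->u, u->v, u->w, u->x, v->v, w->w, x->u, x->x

Frame correspondent (Sahlqvist): \forall x \forall y (Rxy \to \exists z (Rxz \wedge Rzy)) — i.e. density.
(F1): fails — R01 but no z with R0z and Rz1.
(F2): fails — Rut but no z with Ruz and Rzt.
(F3): fails — Rut but no z with Ruz and Rzt.
(F4): ✓.
Valid on: (F4).

(F4)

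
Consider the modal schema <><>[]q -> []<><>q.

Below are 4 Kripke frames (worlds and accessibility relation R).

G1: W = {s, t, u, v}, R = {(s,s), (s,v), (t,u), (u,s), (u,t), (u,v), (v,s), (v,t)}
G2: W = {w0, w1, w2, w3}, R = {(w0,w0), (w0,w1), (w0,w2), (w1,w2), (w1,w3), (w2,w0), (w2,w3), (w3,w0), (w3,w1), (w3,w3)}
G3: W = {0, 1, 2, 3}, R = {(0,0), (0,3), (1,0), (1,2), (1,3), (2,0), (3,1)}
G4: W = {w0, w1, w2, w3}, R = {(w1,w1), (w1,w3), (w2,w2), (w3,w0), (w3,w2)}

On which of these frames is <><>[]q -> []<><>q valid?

G2

Frame correspondent (Sahlqvist): forall x forall y forall z ((x R^2 y & xRz) -> exists w (yRw & z R^2 w)) — i.e. a generalized confluence (Geach) condition.
G1: fails — sR²t, sRs but no w with tRw and sR²w.
G2: satisfies the condition.
G3: fails — 0R²3, 0R3 but no w with 3Rw and 3R²w.
G4: fails — w1R²w0, w1Rw1 but no w with w0Rw and w1R²w.
Valid on: G2.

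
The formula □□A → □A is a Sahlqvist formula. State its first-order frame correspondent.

density

This schema is the C4 axiom.
Its frame correspondent is density — ∀x ∀y (Rxy → ∃z (Rxz ∧ Rzy)).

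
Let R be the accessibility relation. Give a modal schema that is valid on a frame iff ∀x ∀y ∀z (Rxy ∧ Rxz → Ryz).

The condition is the Euclidean property. The 5 schema ◇p → □◇p defines it.
Suppose ◇p→□◇p is valid. Take Rxy, Rxz and set V(p)={y}. Then ◇p at x, so □◇p at x, so ◇p at z, so some w with Rzw has p; w=y, i.e. Rzy. By symmetry of the argument, Ryz.

◇p → □◇p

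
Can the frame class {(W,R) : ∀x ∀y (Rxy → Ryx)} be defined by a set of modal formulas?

Yes: it is symmetry, defined by the B schema r → □◇r.
Suppose r→□◇r is valid. Take Rxy and set V(r)={x}. Then r at x, so □◇r at x, so ◇r at y, so some z with Ryz has r; z=x, i.e. Ryx.

Definable; r → □◇r defines it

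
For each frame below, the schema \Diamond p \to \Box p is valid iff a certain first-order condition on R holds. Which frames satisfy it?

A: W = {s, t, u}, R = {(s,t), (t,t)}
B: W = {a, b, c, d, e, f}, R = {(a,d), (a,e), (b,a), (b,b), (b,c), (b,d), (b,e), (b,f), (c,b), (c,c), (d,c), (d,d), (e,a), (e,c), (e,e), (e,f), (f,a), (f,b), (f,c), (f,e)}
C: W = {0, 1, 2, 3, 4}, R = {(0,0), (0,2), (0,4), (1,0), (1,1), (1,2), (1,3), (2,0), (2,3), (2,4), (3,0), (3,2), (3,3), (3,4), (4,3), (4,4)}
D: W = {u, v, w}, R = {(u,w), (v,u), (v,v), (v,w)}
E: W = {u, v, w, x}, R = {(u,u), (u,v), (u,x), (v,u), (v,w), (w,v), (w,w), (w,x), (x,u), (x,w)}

A

This is the axiom for partial functionality; its first-order frame correspondent is \forall x \forall y \forall z (Rxy \wedge Rxz \to y = z).
A: satisfies the condition.
B: fails — a sees both d and e.
C: fails — 0 sees both 0 and 2.
D: fails — v sees both u and v.
E: fails — u sees both u and v.
Valid on: A.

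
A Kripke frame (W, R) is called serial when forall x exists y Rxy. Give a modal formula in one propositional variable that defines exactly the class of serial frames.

This is seriality; the standard corresponding axiom is D: □r → ◇r.
Suppose □r→◇r is valid. At any x set V(r)=W. Then □r at x, so ◇r at x, so x has a successor.

□r → ◇r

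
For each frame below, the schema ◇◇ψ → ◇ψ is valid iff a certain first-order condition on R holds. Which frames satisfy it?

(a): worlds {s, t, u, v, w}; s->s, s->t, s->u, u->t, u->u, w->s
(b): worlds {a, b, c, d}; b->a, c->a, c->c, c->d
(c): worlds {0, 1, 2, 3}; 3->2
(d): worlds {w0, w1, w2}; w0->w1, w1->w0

This is the axiom for transitivity; its first-order frame correspondent is ∀x ∀y ∀z (Rxy ∧ Ryz → Rxz).
(a): fails — Rws and Rsu but not Rwu.
(b): holds.
(c): holds.
(d): fails — Rw0w1 and Rw1w0 but not Rw0w0.

(b), (c)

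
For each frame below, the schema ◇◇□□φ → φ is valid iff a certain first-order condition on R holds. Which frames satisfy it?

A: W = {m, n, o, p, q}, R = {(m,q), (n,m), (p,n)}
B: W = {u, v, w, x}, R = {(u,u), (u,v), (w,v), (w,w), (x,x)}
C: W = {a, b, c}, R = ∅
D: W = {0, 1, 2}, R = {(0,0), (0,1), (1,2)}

C

This is the axiom for a generalized confluence (Geach) condition; its first-order frame correspondent is ∀x ∀y (xR²y → ∃w (yR²w ∧ x = w)).
A: fails — nR²q but no w with qR²w and n=w.
B: fails — uR²v but no t with vR²t and u=t.
C: ✓.
D: fails — 0R²1 but no w with 1R²w and 0=w.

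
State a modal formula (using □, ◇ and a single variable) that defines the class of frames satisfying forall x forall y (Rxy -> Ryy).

This is shift-reflexivity; the standard corresponding axiom is T□: □(□ψ → ψ).
Suppose □(□ψ→ψ) is valid. Take Rxy and set V(ψ)={w : Ryw}. Then at y, □ψ holds; since □(□ψ→ψ) at x, □ψ→ψ at y, so ψ at y, i.e. Ryy.

□(□ψ → ψ)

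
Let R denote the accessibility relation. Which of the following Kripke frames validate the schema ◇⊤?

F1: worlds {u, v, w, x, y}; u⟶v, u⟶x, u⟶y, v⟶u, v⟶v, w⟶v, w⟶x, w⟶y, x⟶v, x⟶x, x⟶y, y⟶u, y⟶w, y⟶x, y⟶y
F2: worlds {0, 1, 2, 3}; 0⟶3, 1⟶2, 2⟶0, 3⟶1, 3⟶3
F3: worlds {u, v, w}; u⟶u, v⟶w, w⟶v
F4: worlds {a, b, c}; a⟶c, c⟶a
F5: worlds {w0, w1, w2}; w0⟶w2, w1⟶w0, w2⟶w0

F1, F2, F3, F5

The schema corresponds to seriality: ∀x ∃y Rxy.
F1: ✓.
F2: ✓.
F3: ✓.
F4: fails — world b has no successor.
F5: ✓.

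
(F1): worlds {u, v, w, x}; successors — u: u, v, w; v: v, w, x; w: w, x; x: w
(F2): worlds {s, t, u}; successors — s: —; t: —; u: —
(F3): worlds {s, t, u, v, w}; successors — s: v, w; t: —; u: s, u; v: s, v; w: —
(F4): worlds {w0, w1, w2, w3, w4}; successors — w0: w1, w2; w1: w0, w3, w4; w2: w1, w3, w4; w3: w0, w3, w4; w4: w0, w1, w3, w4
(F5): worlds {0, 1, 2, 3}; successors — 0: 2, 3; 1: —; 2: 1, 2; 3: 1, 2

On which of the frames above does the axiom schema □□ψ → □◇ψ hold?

The schema corresponds to a generalized confluence (Geach) condition: ∀x ∀z (xRz → ∃w (xR²w ∧ zRw)).
(F1): condition met.
(F2): condition met.
(F3): fails — sRw but no w* with sR²w* and wRw*.
(F4): condition met.
(F5): fails — 2R1 but no w with 2R²w and 1Rw.

(F1), (F2), (F4)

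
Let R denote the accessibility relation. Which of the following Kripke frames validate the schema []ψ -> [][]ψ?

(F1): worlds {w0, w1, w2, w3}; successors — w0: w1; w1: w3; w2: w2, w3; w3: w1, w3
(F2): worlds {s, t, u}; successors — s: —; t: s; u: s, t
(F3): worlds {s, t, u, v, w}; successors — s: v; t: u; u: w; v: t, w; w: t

Frame correspondent (Sahlqvist): forall x forall y forall z (Rxy & Ryz -> Rxz) — i.e. transitivity.
(F1): fails — Rw1w3 and Rw3w1 but not Rw1w1.
(F2): condition met.
(F3): fails — Rwt and Rtu but not Rwu.
Valid on: (F2).

(F2)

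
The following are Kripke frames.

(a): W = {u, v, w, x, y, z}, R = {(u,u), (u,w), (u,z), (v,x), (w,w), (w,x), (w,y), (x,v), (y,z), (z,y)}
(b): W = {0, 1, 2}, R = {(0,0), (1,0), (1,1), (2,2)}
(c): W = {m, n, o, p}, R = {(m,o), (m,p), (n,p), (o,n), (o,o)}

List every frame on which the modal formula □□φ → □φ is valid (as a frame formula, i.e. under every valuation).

(b)

The schema corresponds to density: ∀x ∀y (Rxy → ∃z (Rxz ∧ Rzy)).
(a): fails — Rvx but no t with Rvt and Rtx.
(b): condition met.
(c): fails — Rnp but no z with Rnz and Rzp.
Valid on: (b).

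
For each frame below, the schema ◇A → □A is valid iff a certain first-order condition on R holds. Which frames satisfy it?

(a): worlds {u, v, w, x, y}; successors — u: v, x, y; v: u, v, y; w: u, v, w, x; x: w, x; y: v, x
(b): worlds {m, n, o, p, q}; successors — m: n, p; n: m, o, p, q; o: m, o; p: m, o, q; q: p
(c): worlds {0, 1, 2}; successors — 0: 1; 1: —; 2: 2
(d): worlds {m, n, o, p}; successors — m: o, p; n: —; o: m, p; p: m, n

This is the axiom for partial functionality; its first-order frame correspondent is ∀x ∀y ∀z (Rxy ∧ Rxz → y = z).
(a): fails — u sees both v and x.
(b): fails — m sees both n and p.
(c): satisfies the condition.
(d): fails — m sees both o and p.
Valid on: (c).

(c)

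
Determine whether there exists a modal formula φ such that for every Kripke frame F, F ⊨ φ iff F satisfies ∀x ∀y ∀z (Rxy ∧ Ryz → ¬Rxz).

No — not modally definable

Any modally definable frame class is closed under surjective bounded morphisms.
The 3-cycle (worlds a,b,c with a→b→c→a) is intransitive. Mapping every world to a single reflexive point • is a surjective bounded morphism; the reflexive point is not intransitive (R••∧R•• but R••).
So no modal formula (or set of formulas) defines exactly the intransitive frames.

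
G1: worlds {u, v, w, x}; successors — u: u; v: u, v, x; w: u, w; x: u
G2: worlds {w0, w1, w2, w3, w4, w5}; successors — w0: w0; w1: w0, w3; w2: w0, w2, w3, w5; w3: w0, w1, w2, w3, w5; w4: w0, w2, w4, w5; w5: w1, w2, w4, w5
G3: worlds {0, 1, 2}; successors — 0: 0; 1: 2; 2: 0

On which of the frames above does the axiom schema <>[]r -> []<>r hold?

G1, G3

Frame correspondent (Sahlqvist): forall x forall y forall z (Rxy & Rxz -> exists w (Ryw & Rzw)) — i.e. convergence.
G1: satisfies the condition.
G2: fails — Rw2w5 and Rw2w0 but w5 and w0 have no common successor.
G3: satisfies the condition.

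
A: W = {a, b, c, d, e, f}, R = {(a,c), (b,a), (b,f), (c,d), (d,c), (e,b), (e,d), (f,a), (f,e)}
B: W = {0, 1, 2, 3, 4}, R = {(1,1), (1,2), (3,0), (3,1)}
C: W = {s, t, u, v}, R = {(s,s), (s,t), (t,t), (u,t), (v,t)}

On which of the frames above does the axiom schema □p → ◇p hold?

A, C

Frame correspondent (Sahlqvist): ∀x ∃y Rxy — i.e. seriality.
A: satisfies the condition.
B: fails — world 0 has no successor.
C: satisfies the condition.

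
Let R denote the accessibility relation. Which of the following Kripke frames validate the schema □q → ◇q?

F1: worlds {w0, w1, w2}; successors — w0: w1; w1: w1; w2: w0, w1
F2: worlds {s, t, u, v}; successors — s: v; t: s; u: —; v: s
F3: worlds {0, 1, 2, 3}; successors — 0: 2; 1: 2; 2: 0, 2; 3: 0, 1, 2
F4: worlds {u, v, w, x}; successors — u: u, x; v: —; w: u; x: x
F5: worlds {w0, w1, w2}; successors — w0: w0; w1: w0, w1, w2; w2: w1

F1, F3, F5

The schema corresponds to seriality: ∀x ∃y Rxy.
F1: satisfies the condition.
F2: fails — world u has no successor.
F3: satisfies the condition.
F4: fails — world v has no successor.
F5: satisfies the condition.
Valid on: F1, F3, F5.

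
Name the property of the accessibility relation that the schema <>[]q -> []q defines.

This schema is equivalent to the 5 axiom ◇q → □◇q.
It corresponds to the Euclidean property: forall x forall y forall z (Rxy & Rxz -> Ryz).

The Euclidean property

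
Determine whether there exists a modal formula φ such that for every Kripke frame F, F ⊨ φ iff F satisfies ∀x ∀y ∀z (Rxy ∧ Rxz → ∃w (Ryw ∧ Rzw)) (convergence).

This is a Sahlqvist condition; the .2 axiom ◇□q → □◇q defines it.
Suppose ◇□q→□◇q is valid. Take Rxy, Rxz and set V(q)={w : Ryw}. Then □q at y so ◇□q at x, so □◇q at x, so ◇q at z, giving w with Rzw and Ryw.

Yes — defined by ◇□q → □◇q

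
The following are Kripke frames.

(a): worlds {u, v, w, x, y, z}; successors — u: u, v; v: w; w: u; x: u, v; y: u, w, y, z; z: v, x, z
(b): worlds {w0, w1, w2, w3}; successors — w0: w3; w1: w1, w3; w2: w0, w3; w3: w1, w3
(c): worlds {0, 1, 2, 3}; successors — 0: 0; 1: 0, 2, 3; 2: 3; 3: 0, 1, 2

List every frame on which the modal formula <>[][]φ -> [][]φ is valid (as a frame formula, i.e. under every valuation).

(b)

Frame correspondent (Sahlqvist): forall x forall y forall z ((xRy & x R^2 z) -> exists w (y R^2 w & z = w)) — i.e. a generalized confluence (Geach) condition.
(a): fails — uRv, uR²v but no t with vR²t and v=t.
(b): condition met.
(c): fails — 1R0, 1R²1 but no w with 0R²w and 1=w.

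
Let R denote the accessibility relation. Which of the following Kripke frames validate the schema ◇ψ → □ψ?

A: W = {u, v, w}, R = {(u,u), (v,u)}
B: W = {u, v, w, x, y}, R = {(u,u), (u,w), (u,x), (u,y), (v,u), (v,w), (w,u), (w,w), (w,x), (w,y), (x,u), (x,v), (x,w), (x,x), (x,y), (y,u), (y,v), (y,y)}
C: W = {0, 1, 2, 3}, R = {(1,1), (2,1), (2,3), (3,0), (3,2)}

Frame correspondent (Sahlqvist): ∀x ∀y ∀z (Rxy ∧ Rxz → y = z) — i.e. partial functionality.
A: ✓.
B: fails — u sees both u and w.
C: fails — 2 sees both 1 and 3.
Valid on: A.

A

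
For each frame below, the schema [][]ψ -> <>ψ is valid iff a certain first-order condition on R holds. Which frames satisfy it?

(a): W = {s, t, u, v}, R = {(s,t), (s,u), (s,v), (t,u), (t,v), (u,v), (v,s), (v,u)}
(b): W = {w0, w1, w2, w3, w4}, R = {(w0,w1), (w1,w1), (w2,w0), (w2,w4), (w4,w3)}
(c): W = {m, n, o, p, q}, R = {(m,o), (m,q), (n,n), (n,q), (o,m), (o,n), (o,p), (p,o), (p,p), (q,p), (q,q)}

This is the axiom for a generalized confluence (Geach) condition; its first-order frame correspondent is forall x exists w (x R^2 w & xRw).
(a): fails — at u but no w with uR²w and uRw.
(b): fails — at w2 but no w with w2R²w and w2Rw.
(c): satisfies the condition.
Valid on: (c).

(c)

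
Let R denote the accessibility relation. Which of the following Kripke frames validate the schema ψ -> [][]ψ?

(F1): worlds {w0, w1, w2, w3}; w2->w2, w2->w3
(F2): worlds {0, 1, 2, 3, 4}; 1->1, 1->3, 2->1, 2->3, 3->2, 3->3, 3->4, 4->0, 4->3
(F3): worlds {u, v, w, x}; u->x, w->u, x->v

none

The schema corresponds to a generalized confluence (Geach) condition: forall x forall z (x R^2 z -> exists w (x = w & z = w)).
(F1): fails — w2R²w3 but w2 ≠ w3.
(F2): fails — 1R²2 but 1 ≠ 2.
(F3): fails — uR²v but u ≠ v.
Valid on no frame.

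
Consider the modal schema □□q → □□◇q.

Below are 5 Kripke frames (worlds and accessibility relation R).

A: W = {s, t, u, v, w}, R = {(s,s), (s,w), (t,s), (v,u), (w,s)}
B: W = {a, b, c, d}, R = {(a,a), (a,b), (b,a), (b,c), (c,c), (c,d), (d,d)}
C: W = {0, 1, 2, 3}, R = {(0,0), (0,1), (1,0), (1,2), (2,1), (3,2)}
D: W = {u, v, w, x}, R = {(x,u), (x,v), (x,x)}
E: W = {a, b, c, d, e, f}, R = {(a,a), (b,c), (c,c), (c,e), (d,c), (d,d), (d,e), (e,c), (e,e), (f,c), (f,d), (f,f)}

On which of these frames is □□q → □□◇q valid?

Frame correspondent (Sahlqvist): ∀x ∀z (xR²z → ∃w (xR²w ∧ zRw)) — i.e. a generalized confluence (Geach) condition.
A: satisfies the condition.
B: satisfies the condition.
C: fails — 2R²2 but no w with 2R²w and 2Rw.
D: fails — xR²u but no t with xR²t and uRt.
E: satisfies the condition.

A, B, E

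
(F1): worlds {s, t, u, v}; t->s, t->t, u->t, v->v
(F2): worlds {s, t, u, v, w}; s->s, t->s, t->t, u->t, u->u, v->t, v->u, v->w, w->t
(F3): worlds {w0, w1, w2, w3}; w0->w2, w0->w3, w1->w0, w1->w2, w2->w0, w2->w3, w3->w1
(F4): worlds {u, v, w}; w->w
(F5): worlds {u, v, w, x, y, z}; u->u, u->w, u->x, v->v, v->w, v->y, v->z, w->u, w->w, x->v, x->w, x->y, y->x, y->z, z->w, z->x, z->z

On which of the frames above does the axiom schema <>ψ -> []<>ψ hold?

Frame correspondent (Sahlqvist): forall x forall y forall z (Rxy & Rxz -> Ryz) — i.e. the Euclidean property.
(F1): fails — Rts and Rtt but not Rst.
(F2): fails — Rts and Rtt but not Rst.
(F3): fails — Rw0w2 and Rw0w2 but not Rw2w2.
(F4): holds.
(F5): fails — Ruw and Rux but not Rwx.

(F4)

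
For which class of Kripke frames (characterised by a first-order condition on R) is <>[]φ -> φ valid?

Symmetry

Equivalently (dual form): φ → □◇φ.
Suppose φ→□◇φ is valid. Take Rxy and set V(φ)={x}. Then φ at x, so □◇φ at x, so ◇φ at y, so some z with Ryz has φ; z=x, i.e. Ryx.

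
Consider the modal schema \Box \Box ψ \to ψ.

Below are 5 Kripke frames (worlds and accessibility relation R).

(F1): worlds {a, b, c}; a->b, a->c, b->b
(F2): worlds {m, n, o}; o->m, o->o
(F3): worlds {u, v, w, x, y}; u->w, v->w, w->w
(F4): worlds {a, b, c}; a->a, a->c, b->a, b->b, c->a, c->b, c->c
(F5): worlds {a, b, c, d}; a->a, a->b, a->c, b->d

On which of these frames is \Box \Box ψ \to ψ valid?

The schema corresponds to a generalized confluence (Geach) condition: \forall x \exists w (x R^2 w \wedge x = w).
(F1): fails — at a but no w with aR²w and a=w.
(F2): fails — at m but no w with mR²w and m=w.
(F3): fails — at u but no t with uR²t and u=t.
(F4): holds.
(F5): fails — at b but no w with bR²w and b=w.
Valid on: (F4).

(F4)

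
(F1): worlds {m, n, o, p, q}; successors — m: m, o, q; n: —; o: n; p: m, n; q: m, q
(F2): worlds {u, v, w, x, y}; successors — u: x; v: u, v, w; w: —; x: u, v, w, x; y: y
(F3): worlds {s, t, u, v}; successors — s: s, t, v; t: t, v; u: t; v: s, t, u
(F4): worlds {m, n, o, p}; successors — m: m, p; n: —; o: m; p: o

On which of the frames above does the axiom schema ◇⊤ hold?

This is the axiom for seriality; its first-order frame correspondent is ∀x ∃y Rxy.
(F1): fails — world n has no successor.
(F2): fails — world w has no successor.
(F3): holds.
(F4): fails — world n has no successor.
Valid on: (F3).

(F3)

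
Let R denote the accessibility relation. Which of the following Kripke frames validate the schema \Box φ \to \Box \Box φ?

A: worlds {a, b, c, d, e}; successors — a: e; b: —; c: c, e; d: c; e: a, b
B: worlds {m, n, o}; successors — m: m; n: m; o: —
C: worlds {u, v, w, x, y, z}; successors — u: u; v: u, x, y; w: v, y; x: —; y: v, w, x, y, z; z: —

The schema corresponds to transitivity: \forall x \forall y \forall z (Rxy \wedge Ryz \to Rxz).
A: fails — Rdc and Rce but not Rde.
B: condition met.
C: fails — Rvy and Ryw but not Rvw.

B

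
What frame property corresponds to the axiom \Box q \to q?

reflexivity: \forall x Rxx

Suppose □q→q is valid. At any x set V(q)={w : Rxw}. Then □q holds at x, so q holds at x, i.e. Rxx.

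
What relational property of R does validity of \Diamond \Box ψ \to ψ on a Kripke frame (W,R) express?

This is a form of the B axiom.
Its frame correspondent is symmetry — \forall x \forall y (Rxy \to Ryx).

Symmetry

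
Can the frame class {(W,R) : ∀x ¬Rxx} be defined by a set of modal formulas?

Any modally definable frame class is closed under surjective bounded morphisms.
The 4-cycle (worlds a,b,c,d with a→b→c→d→a) is irreflexive, and the map sending every world to a single reflexive point • is a surjective bounded morphism (forth: every edge maps to (•,•); back: every world has a successor). So any modal formula valid on the 4-cycle is also valid on the reflexive point, which is not irreflexive.
So the class is not modally definable.

Not modally definable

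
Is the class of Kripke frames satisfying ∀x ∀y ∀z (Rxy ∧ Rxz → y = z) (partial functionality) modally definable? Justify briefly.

Yes, by ◇p → □p

This is a Sahlqvist condition; the CD axiom ◇p → □p defines it.
Suppose ◇p→□p is valid. Take Rxy, Rxz and set V(p)={y}. Then ◇p at x, so □p at x, so p at z, i.e. z=y.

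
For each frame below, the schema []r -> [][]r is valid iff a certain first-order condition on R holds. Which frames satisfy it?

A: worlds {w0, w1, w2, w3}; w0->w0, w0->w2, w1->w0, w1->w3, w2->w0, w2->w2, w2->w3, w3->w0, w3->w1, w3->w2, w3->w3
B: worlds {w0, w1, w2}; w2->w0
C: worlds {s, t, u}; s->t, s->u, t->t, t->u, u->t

B

Frame correspondent (Sahlqvist): forall x forall y forall z (Rxy & Ryz -> Rxz) — i.e. transitivity.
A: fails — Rw1w0 and Rw0w2 but not Rw1w2.
B: condition met.
C: fails — Rut and Rtu but not Ruu.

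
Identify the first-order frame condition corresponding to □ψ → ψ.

Suppose □ψ→ψ is valid. At any x set V(ψ)={w : Rxw}. Then □ψ holds at x, so ψ holds at x, i.e. Rxx.

reflexivity: ∀x Rxx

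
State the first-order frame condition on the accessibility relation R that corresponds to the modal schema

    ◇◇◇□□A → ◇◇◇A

∀x ∀y (xR³y → ∃w (yR²w ∧ xR³w))

This is a Sahlqvist (Geach-type) schema ◇^3□^2A → □^0◇^3A.
First-order correspondent: ∀x ∀y (xR³y → ∃w (yR²w ∧ xR³w)).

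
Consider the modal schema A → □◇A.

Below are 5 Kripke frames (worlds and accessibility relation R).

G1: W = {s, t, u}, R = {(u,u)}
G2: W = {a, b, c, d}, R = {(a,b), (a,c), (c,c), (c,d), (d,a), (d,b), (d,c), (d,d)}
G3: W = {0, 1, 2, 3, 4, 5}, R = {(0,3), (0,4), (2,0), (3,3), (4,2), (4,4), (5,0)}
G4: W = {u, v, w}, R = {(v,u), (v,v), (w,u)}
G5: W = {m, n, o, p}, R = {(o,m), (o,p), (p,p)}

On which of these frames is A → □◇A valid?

G1

This is the axiom for symmetry; its first-order frame correspondent is ∀x ∀y (Rxy → Ryx).
G1: ✓.
G2: fails — Rab but not Rba.
G3: fails — R04 but not R40.
G4: fails — Rvu but not Ruv.
G5: fails — Rom but not Rmo.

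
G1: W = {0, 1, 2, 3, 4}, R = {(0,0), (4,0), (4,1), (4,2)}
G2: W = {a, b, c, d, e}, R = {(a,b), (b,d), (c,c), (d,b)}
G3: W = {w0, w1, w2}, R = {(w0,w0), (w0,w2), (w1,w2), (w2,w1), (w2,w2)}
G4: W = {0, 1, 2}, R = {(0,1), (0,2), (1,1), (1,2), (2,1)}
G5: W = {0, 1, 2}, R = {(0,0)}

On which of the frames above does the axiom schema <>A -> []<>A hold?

G5

Frame correspondent (Sahlqvist): forall x forall y forall z (Rxy & Rxz -> Ryz) — i.e. the Euclidean property.
G1: fails — R42 and R42 but not R22.
G2: fails — Rab and Rab but not Rbb.
G3: fails — Rw0w2 and Rw0w0 but not Rw2w0.
G4: fails — R02 and R02 but not R22.
G5: satisfies the condition.
Valid on: G5.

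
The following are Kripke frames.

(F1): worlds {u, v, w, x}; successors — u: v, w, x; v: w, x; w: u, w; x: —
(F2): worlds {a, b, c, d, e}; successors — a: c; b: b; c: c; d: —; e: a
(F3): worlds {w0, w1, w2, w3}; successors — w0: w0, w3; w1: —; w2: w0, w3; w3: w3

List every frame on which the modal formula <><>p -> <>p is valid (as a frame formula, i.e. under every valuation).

(F3)

This is the axiom for transitivity; its first-order frame correspondent is forall x forall y forall z (Rxy & Ryz -> Rxz).
(F1): fails — Ruw and Rwu but not Ruu.
(F2): fails — Rea and Rac but not Rec.
(F3): condition met.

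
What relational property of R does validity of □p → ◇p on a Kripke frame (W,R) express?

Suppose □p→◇p is valid. At any x set V(p)=W. Then □p at x, so ◇p at x, so x has a successor.
Conversely, on a frame with seriality the schema holds at every world under every valuation.
Frame condition: ∀x ∃y Rxy.

seriality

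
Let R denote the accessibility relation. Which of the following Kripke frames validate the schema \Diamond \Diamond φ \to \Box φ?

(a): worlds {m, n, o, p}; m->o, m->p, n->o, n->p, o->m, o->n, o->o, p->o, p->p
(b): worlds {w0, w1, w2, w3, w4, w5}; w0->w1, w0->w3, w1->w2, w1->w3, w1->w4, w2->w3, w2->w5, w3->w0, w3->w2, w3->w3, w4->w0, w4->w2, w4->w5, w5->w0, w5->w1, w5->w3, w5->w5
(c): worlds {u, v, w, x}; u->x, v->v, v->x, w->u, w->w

none

This is the axiom for a generalized confluence (Geach) condition; its first-order frame correspondent is \forall x \forall y \forall z ((x R^2 y \wedge xRz) \to \exists w (y = w \wedge z = w)).
(a): fails — mR²m, mRo but m ≠ o.
(b): fails — w0R²w0, w0Rw1 but w0 ≠ w1.
(c): fails — vR²v, vRx but v ≠ x.
Valid on no frame.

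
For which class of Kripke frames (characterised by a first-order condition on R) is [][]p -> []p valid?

density: forall x forall y (Rxy -> exists z (Rxz & Rzy))

Suppose □□p→□p is valid. Take Rxy and set V(p)={w : xR²w}. Then □□p at x, so □p at x, so p at y, i.e. ∃z(Rxz∧Rzy).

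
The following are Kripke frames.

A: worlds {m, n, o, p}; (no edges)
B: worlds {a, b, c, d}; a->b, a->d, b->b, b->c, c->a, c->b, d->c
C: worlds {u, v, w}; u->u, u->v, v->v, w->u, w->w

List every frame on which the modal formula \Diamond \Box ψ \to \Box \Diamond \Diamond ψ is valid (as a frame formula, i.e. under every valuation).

A, C

Frame correspondent (Sahlqvist): \forall x \forall y \forall z ((xRy \wedge xRz) \to \exists w (yRw \wedge z R^2 w)) — i.e. a generalized confluence (Geach) condition.
A: condition met.
B: fails — aRd, aRd but no w with dRw and dR²w.
C: condition met.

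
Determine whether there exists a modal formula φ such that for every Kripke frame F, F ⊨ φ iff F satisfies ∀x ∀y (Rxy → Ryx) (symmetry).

Yes — defined by q → □◇q

The condition is symmetry. A defining modal formula is q → □◇q.
Suppose q→□◇q is valid. Take Rxy and set V(q)={x}. Then q at x, so □◇q at x, so ◇q at y, so some z with Ryz has q; z=x, i.e. Ryx.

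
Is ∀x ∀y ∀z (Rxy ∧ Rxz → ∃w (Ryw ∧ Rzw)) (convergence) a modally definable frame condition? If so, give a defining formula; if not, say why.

Definable; ◇□p → □◇p defines it

The condition is convergence. A defining modal formula is ◇□p → □◇p.
Suppose ◇□p→□◇p is valid. Take Rxy, Rxz and set V(p)={w : Ryw}. Then □p at y so ◇□p at x, so □◇p at x, so ◇p at z, giving w with Rzw and Ryw.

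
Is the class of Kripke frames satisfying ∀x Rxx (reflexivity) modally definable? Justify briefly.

This is a Sahlqvist condition; the T axiom □r → r defines it.
Suppose □r→r is valid. At any x set V(r)={w : Rxw}. Then □r holds at x, so r holds at x, i.e. Rxx.

Yes — defined by □r → r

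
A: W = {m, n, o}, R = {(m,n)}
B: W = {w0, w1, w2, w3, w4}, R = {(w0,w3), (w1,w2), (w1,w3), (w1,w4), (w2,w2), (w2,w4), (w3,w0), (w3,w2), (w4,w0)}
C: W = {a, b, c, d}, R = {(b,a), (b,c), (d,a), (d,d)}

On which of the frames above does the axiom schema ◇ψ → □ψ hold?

A

The schema corresponds to partial functionality: ∀x ∀y ∀z (Rxy ∧ Rxz → y = z).
A: condition met.
B: fails — w1 sees both w2 and w3.
C: fails — b sees both a and c.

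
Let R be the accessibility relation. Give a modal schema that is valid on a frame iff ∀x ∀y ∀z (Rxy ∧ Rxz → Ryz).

◇r → □◇r

A defining formula is ◇r → □◇r (the 5 axiom).
Suppose ◇r→□◇r is valid. Take Rxy, Rxz and set V(r)={y}. Then ◇r at x, so □◇r at x, so ◇r at z, so some w with Rzw has r; w=y, i.e. Rzy. By symmetry of the argument, Ryz.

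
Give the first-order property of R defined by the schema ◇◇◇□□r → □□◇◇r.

This is a Sahlqvist (Geach-type) schema ◇^3□^2r → □^2◇^2r.
Minimal-valuation argument: fix x; take any y with xR^3y and any z with xR^2z. Set V(r) to the set of worlds R-reachable from y in exactly 2 steps. Then □^2r holds at y, so the antecedent holds at x; validity forces ◇^2r at z, giving a w with zR^2w and yR^2w.
First-order correspondent: ∀x ∀y ∀z ((xR³y ∧ xR²z) → ∃w (yR²w ∧ zR²w)).

∀x ∀y ∀z ((xR³y ∧ xR²z) → ∃w (yR²w ∧ zR²w))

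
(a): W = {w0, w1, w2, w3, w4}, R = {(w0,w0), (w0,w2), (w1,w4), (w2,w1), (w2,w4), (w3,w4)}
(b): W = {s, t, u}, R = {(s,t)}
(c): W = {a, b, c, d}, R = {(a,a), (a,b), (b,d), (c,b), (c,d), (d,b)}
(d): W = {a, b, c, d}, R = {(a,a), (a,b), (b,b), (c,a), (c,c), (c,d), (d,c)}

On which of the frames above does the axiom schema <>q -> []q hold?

(b)

Frame correspondent (Sahlqvist): forall x forall y forall z (Rxy & Rxz -> y = z) — i.e. partial functionality.
(a): fails — w0 sees both w0 and w2.
(b): ✓.
(c): fails — a sees both a and b.
(d): fails — a sees both a and b.
Valid on: (b).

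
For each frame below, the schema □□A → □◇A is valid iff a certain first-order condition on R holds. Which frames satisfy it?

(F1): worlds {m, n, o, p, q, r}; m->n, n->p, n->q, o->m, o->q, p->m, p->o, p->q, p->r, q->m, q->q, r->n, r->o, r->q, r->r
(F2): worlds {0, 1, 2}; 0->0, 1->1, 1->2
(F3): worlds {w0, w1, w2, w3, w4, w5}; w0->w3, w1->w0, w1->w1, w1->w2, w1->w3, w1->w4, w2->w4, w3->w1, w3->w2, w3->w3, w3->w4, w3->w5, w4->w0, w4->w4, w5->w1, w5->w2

(F1), (F3)

This is the axiom for a generalized confluence (Geach) condition; its first-order frame correspondent is ∀x ∀z (xRz → ∃w (xR²w ∧ zRw)).
(F1): ✓.
(F2): fails — 1R2 but no w with 1R²w and 2Rw.
(F3): ✓.
Valid on: (F1), (F3).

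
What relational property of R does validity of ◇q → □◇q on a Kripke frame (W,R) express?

Suppose ◇q→□◇q is valid. Take Rxy, Rxz and set V(q)={y}. Then ◇q at x, so □◇q at x, so ◇q at z, so some w with Rzw has q; w=y, i.e. Rzy. By symmetry of the argument, Ryz.

the Euclidean property: ∀x ∀y ∀z (Rxy ∧ Rxz → Ryz)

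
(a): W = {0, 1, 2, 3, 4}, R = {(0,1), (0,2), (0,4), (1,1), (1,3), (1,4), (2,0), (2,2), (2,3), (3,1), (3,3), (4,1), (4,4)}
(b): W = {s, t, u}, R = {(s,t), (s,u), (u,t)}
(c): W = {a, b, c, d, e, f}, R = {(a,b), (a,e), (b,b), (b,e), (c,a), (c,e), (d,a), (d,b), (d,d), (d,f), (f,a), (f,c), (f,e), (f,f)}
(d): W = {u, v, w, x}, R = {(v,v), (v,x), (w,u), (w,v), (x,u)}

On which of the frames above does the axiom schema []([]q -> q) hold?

Frame correspondent (Sahlqvist): forall x forall y (Rxy -> Ryy) — i.e. shift-reflexivity.
(a): fails — R20 but not R00.
(b): fails — Rsu but not Ruu.
(c): fails — Rfc but not Rcc.
(d): fails — Rwu but not Ruu.

none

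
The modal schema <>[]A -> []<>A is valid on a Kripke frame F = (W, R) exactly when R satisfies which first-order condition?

Suppose ◇□A→□◇A is valid. Take Rxy, Rxz and set V(A)={w : Ryw}. Then □A at y so ◇□A at x, so □◇A at x, so ◇A at z, giving w with Rzw and Ryw.
The converse is a direct semantic check.
Frame condition: forall x forall y forall z (Rxy & Rxz -> exists w (Ryw & Rzw)).

convergence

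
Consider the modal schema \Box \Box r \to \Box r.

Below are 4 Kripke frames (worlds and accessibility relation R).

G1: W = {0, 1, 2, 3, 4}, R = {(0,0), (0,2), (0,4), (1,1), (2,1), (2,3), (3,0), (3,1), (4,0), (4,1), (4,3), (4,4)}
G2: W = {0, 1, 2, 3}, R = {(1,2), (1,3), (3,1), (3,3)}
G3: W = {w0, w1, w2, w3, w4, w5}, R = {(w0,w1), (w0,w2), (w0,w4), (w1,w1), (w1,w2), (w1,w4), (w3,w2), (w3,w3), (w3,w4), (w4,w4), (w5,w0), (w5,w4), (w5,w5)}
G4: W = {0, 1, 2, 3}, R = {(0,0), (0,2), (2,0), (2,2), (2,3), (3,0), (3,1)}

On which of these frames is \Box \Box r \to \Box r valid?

G3

The schema corresponds to density: \forall x \forall y (Rxy \to \exists z (Rxz \wedge Rzy)).
G1: fails — R23 but no z with R2z and Rz3.
G2: fails — R12 but no z with R1z and Rz2.
G3: ✓.
G4: fails — R31 but no z with R3z and Rz1.
Valid on: G3.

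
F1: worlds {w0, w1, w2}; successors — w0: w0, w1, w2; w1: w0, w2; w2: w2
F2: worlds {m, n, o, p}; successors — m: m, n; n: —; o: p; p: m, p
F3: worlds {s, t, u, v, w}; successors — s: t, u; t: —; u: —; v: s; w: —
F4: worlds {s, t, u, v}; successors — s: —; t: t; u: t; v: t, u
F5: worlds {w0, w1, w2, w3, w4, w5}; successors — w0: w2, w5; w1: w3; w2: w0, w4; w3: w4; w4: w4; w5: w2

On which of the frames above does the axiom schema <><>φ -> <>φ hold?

F4

The schema corresponds to transitivity: forall x forall y forall z (Rxy & Ryz -> Rxz).
F1: fails — Rw1w0 and Rw0w1 but not Rw1w1.
F2: fails — Rop and Rpm but not Rom.
F3: fails — Rvs and Rsu but not Rvu.
F4: holds.
F5: fails — Rw5w2 and Rw2w4 but not Rw5w4.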